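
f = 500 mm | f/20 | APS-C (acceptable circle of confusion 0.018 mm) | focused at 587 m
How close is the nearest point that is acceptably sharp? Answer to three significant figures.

Hyperfocal distance H = f²/(N·c) + f = 500²/(20 × 0.018) + 500 = 250000/0.36 + 500 ≈ 694944.4 mm ≈ 694.9 m.
Near limit Dn = s·(H − f)/(H + s − 2f) = 587000 × (694944.4 − 500) / (694944.4 + 587000 − 2 × 500) = 587000 × 694444.4 / 1280944.4 ≈ 318233 mm ≈ 318 m.

318 m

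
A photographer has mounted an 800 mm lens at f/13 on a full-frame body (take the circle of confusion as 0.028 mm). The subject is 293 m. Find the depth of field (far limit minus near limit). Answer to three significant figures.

100 m

Hyperfocal distance H = f²/(N·c) + f = 800²/(13 × 0.028) + 800 = 640000/0.364 + 800 ≈ 1759041.8 mm ≈ 1759 m.
Near limit Dn = s·(H − f)/(H + s − 2f) = 293000 × (1759041.8 − 800) / (1759041.8 + 293000 − 2 × 800) = 293000 × 1758241.8 / 2050441.8 ≈ 251246 mm.
Far limit Df = s·(H − f)/(H − s) = 293000 × (1759041.8 − 800) / (1759041.8 − 293000) = 293000 × 1758241.8 / 1466041.8 ≈ 351398 mm.
Depth of field = Df − Dn = 351398 − 251246 ≈ 100152 mm ≈ 100 m.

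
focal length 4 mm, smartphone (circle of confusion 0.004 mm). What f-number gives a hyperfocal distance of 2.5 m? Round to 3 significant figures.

f/1.60

Rearrange H = f²/(N·c) + f for N: N = f² / ((H − f)·c).
N = 4² / ((2500 − 4) × 0.004) = 16 / 9.984 ≈ 1.60.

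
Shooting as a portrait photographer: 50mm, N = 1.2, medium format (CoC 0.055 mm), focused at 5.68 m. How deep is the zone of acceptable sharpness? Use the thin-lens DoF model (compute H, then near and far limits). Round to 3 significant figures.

Hyperfocal distance H = f²/(N·c) + f = 50²/(1.2 × 0.055) + 50 = 2500/0.066 + 50 ≈ 37928.8 mm ≈ 37.93 m.
Near limit Dn = s·(H − f)/(H + s − 2f) = 5680 × (37928.8 − 50) / (37928.8 + 5680 − 2 × 50) = 5680 × 37878.8 / 43508.8 ≈ 4945.0 mm.
Far limit Df = s·(H − f)/(H − s) = 5680 × (37928.8 − 50) / (37928.8 − 5680) = 5680 × 37878.8 / 32248.8 ≈ 6671.6 mm.
Depth of field = Df − Dn = 6671.6 − 4945.0 ≈ 1726.6 mm ≈ 1.73 m.

1.73 m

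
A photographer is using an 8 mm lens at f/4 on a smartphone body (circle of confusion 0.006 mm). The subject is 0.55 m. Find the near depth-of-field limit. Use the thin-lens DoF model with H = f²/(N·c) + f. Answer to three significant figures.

Hyperfocal distance H = f²/(N·c) + f = 8²/(4 × 0.006) + 8 = 64/0.024 + 8 ≈ 2674.7 mm ≈ 2.675 m.
Near limit Dn = s·(H − f)/(H + s − 2f) = 550 × (2674.7 − 8) / (2674.7 + 550 − 2 × 8) = 550 × 2666.7 / 3208.7 ≈ 457.10 mm.

457 mm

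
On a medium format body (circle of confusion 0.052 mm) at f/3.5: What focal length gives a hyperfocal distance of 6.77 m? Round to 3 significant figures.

From H = f²/(N·c) + f, with f ≪ H: f ≈ √(H·N·c) = √(6770 × 3.5 × 0.052) = √1232.1 ≈ 35.10 mm.
Exact: f² + N·c·f − N·c·H = 0 ⇒ f = (−N·c + √((N·c)² + 4·N·c·H))/2 = (−0.182 + √4928.6)/2 ≈ 35.011 mm ≈ 35.0 mm.

35.0 mm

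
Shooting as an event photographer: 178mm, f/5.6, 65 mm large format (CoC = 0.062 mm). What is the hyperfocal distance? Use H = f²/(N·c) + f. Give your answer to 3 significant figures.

Hyperfocal distance H = f²/(N·c) + f = 178²/(5.6 × 0.062) + 178 = 31684/0.3472 + 178 ≈ 91433.8 mm ≈ 91.4 m.

91.4 m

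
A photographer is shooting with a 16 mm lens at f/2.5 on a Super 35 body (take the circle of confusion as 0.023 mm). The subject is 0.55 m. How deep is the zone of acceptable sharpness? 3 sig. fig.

Hyperfocal distance H = f²/(N·c) + f = 16²/(2.5 × 0.023) + 16 = 256/0.0575 + 16 ≈ 4468.2 mm ≈ 4.468 m.
Near limit Dn = s·(H − f)/(H + s − 2f) = 550 × (4468.2 − 16) / (4468.2 + 550 − 2 × 16) = 550 × 4452.2 / 4986.2 ≈ 491.10 mm.
Far limit Df = s·(H − f)/(H − s) = 550 × (4468.2 − 16) / (4468.2 − 550) = 550 × 4452.2 / 3918.2 ≈ 624.96 mm.
Depth of field = Df − Dn = 624.96 − 491.10 ≈ 133.86 mm.

134 mm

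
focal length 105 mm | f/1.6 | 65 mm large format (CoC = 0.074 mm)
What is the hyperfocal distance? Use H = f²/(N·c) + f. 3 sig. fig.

Hyperfocal distance H = f²/(N·c) + f = 105²/(1.6 × 0.074) + 105 = 11025/0.1184 + 105 ≈ 93221.6 mm ≈ 93.2 m.

93.2 m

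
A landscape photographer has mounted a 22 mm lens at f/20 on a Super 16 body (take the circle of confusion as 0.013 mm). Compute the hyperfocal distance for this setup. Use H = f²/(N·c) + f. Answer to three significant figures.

1.88 m

Hyperfocal distance H = f²/(N·c) + f = 22²/(20 × 0.013) + 22 = 484/0.26 + 22 ≈ 1883.5 mm ≈ 1.88 m.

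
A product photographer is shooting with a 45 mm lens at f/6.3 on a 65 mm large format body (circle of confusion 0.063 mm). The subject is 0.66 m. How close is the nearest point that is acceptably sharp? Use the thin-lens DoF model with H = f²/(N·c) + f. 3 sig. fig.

Hyperfocal distance H = f²/(N·c) + f = 45²/(6.3 × 0.063) + 45 = 2025/0.3969 + 45 ≈ 5147.0 mm ≈ 5.147 m.
Near limit Dn = s·(H − f)/(H + s − 2f) = 660 × (5147.0 − 45) / (5147.0 + 660 − 2 × 45) = 660 × 5102.0 / 5717.0 ≈ 589.00 mm ≈ 0.589 m.

0.589 m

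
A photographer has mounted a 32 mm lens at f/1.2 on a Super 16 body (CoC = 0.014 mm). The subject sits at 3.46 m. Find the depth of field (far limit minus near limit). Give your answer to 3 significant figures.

Hyperfocal distance H = f²/(N·c) + f = 32²/(1.2 × 0.014) + 32 = 1024/0.0168 + 32 ≈ 60984.4 mm ≈ 60.98 m.
Near limit Dn = s·(H − f)/(H + s − 2f) = 3460 × (60984.4 − 32) / (60984.4 + 3460 − 2 × 32) = 3460 × 60952.4 / 64380.4 ≈ 3275.77 mm.
Far limit Df = s·(H − f)/(H − s) = 3460 × (60984.4 − 32) / (60984.4 − 3460) = 3460 × 60952.4 / 57524.4 ≈ 3666.19 mm.
Depth of field = Df − Dn = 3666.19 − 3275.77 ≈ 390.42 mm.

390 mm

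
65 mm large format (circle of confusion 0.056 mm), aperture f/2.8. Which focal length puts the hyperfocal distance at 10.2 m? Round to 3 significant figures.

From H = f²/(N·c) + f, with f ≪ H: f ≈ √(H·N·c) = √(10200 × 2.8 × 0.056) = √1599.4 ≈ 39.99 mm.
Exact: f² + N·c·f − N·c·H = 0 ⇒ f = (−N·c + √((N·c)² + 4·N·c·H))/2 = (−0.1568 + √6397.5)/2 ≈ 39.914 mm ≈ 39.9 mm.

39.9 mm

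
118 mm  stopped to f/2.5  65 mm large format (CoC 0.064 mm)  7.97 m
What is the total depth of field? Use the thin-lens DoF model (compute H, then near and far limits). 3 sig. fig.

1.45 m

Hyperfocal distance H = f²/(N·c) + f = 118²/(2.5 × 0.064) + 118 = 13924/0.16 + 118 ≈ 87143.0 mm ≈ 87.14 m.
Near limit Dn = s·(H − f)/(H + s − 2f) = 7970 × (87143.0 − 118) / (87143.0 + 7970 − 2 × 118) = 7970 × 87025.0 / 94877.0 ≈ 7310.4 mm.
Far limit Df = s·(H − f)/(H − s) = 7970 × (87143.0 − 118) / (87143.0 − 7970) = 7970 × 87025.0 / 79173.0 ≈ 8760.4 mm.
Depth of field = Df − Dn = 8760.4 − 7310.4 ≈ 1450.0 mm ≈ 1.45 m.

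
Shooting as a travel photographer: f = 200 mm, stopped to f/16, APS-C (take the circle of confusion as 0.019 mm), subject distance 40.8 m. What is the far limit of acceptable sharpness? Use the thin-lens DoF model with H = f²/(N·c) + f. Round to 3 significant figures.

59.0 m

Hyperfocal distance H = f²/(N·c) + f = 200²/(16 × 0.019) + 200 = 40000/0.304 + 200 ≈ 131778.9 mm ≈ 131.8 m.
Far limit Df = s·(H − f)/(H − s) = 40800 × (131778.9 − 200) / (131778.9 − 40800) = 40800 × 131578.9 / 90978.9 ≈ 59007 mm ≈ 59.0 m.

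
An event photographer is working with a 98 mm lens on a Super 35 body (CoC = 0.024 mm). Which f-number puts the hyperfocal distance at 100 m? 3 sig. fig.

Rearrange H = f²/(N·c) + f for N: N = f² / ((H − f)·c).
N = 98² / ((100000 − 98) × 0.024) = 9604 / 2398 ≈ 4.01.

f/4.01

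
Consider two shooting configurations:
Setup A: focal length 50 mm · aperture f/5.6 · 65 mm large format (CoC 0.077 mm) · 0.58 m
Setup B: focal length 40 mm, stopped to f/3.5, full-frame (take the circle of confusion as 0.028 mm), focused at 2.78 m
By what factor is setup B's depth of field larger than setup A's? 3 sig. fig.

Setup A: H = 50²/(5.6×0.077) + 50 ≈ 5847.8 mm; DoF = Df − Dn = 638.35 − 531.42 ≈ 106.93 mm.
Setup B: H = 40²/(3.5×0.028) + 40 ≈ 16366.5 mm; DoF = Df − Dn = 3340.64 − 2380.49 ≈ 960.15 mm.
Ratio = 960.15 / 106.93 ≈ 8.98.

8.98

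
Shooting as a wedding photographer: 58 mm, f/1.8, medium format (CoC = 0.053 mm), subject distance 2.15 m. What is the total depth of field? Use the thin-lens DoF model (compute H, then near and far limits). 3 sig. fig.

256 mm

Hyperfocal distance H = f²/(N·c) + f = 58²/(1.8 × 0.053) + 58 = 3364/0.0954 + 58 ≈ 35320.1 mm ≈ 35.32 m.
Near limit Dn = s·(H − f)/(H + s − 2f) = 2150 × (35320.1 − 58) / (35320.1 + 2150 − 2 × 58) = 2150 × 35262.1 / 37354.1 ≈ 2029.59 mm.
Far limit Df = s·(H − f)/(H − s) = 2150 × (35320.1 − 58) / (35320.1 − 2150) = 2150 × 35262.1 / 33170.1 ≈ 2285.60 mm.
Depth of field = Df − Dn = 2285.60 − 2029.59 ≈ 256.01 mm.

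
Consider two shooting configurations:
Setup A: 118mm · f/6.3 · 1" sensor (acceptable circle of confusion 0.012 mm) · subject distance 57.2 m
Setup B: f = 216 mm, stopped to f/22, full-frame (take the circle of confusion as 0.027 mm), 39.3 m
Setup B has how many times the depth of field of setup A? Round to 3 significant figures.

1.33

Setup A: H = 118²/(6.3×0.012) + 118 ≈ 184297.9 mm; DoF = Df − Dn = 82890 − 43667 ≈ 39223 mm.
Setup B: H = 216²/(22×0.027) + 216 ≈ 78761.5 mm; DoF = Df − Dn = 78224 − 26242 ≈ 51982 mm.
Ratio = 51982 / 39223 ≈ 1.33.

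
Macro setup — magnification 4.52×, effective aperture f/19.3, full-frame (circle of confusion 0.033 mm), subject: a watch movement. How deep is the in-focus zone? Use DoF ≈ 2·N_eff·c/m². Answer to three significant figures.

At magnification m, DoF ≈ 2·N_eff·c/m² = 2 × 19.3 × 0.033 / 4.52² = 1.274 / 20.43 ≈ 0.0623 mm.

0.0623 mm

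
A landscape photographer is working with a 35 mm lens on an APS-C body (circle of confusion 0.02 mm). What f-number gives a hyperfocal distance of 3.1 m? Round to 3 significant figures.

f/20

Rearrange H = f²/(N·c) + f for N: N = f² / ((H − f)·c).
N = 35² / ((3100 − 35) × 0.02) = 1225 / 61.30 ≈ 20.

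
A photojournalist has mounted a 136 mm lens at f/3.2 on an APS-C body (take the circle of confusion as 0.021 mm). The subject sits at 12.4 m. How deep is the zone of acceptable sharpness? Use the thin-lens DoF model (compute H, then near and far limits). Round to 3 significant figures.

1.11 m

Hyperfocal distance H = f²/(N·c) + f = 136²/(3.2 × 0.021) + 136 = 18496/0.0672 + 136 ≈ 275374.1 mm ≈ 275.4 m.
Near limit Dn = s·(H − f)/(H + s − 2f) = 12400 × (275374.1 − 136) / (275374.1 + 12400 − 2 × 136) = 12400 × 275238.1 / 287502.1 ≈ 11871.1 mm.
Far limit Df = s·(H − f)/(H − s) = 12400 × (275374.1 − 136) / (275374.1 − 12400) = 12400 × 275238.1 / 262974.1 ≈ 12978.3 mm.
Depth of field = Df − Dn = 12978.3 − 11871.1 ≈ 1107.2 mm ≈ 1.11 m.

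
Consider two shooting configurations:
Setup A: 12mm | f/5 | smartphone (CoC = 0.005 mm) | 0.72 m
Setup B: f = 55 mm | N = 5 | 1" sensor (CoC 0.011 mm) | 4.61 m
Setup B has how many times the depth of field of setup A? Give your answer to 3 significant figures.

4.28

Setup A: H = 12²/(5×0.005) + 12 ≈ 5772.0 mm; DoF = Df − Dn = 820.90 − 641.19 ≈ 179.71 mm.
Setup B: H = 55²/(5×0.011) + 55 ≈ 55055.0 mm; DoF = Df − Dn = 5026.27 − 4257.41 ≈ 768.86 mm.
Ratio = 768.86 / 179.71 ≈ 4.28.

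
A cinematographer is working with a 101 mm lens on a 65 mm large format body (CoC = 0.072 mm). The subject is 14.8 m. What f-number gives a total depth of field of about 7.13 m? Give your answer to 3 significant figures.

f/2.20

Write h = H − f = f²/(N·c). The thin-lens limits are Dn = s·h/(h + (s−f)) and Df = s·h/(h − (s−f)), so DoF = Df − Dn = 2·s·(s−f)·h / (h² − (s−f)²).
That is a quadratic in h: DoF·h² − 2·s·(s−f)·h − DoF·(s−f)² = 0 ⇒ h = (s−f)·(s + √(s² + DoF²)) / DoF = 14699 × (14800 + √(14800² + 7130²)) / 7130 = 14699 × (14800 + 16427.9) / 7130 ≈ 64379 mm.
Then N = f²/(c·h) = 101² / (0.072 × 64379) = 10201 / 4635.3 ≈ 2.20.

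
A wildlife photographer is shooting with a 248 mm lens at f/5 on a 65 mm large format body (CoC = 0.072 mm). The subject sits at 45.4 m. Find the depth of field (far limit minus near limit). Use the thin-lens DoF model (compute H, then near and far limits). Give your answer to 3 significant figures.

Hyperfocal distance H = f²/(N·c) + f = 248²/(5 × 0.072) + 248 = 61504/0.36 + 248 ≈ 171092.4 mm ≈ 171.1 m.
Near limit Dn = s·(H − f)/(H + s − 2f) = 45400 × (171092.4 − 248) / (171092.4 + 45400 − 2 × 248) = 45400 × 170844.4 / 215996.4 ≈ 35910 mm.
Far limit Df = s·(H − f)/(H − s) = 45400 × (171092.4 − 248) / (171092.4 − 45400) = 45400 × 170844.4 / 125692.4 ≈ 61709 mm.
Depth of field = Df − Dn = 61709 − 35910 ≈ 25799 mm ≈ 25.8 m.

25.8 m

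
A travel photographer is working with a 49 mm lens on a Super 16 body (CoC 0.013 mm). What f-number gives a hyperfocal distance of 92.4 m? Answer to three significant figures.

Rearrange H = f²/(N·c) + f for N: N = f² / ((H − f)·c).
N = 49² / ((92400 − 49) × 0.013) = 2401 / 1201 ≈ 2.00.

f/2.00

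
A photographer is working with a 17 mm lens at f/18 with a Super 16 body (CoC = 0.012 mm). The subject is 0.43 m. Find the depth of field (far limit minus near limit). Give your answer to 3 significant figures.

Hyperfocal distance H = f²/(N·c) + f = 17²/(18 × 0.012) + 17 = 289/0.216 + 17 ≈ 1355.0 mm ≈ 1.355 m.
Near limit Dn = s·(H − f)/(H + s − 2f) = 430 × (1355.0 − 17) / (1355.0 + 430 − 2 × 17) = 430 × 1338.0 / 1751.0 ≈ 328.58 mm.
Far limit Df = s·(H − f)/(H − s) = 430 × (1355.0 − 17) / (1355.0 − 430) = 430 × 1338.0 / 925.0 ≈ 622.00 mm.
Depth of field = Df − Dn = 622.00 − 328.58 ≈ 293.42 mm.

293 mm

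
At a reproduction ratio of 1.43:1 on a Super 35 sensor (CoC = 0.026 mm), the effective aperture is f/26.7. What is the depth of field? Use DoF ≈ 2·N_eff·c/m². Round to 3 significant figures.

0.679 mm

At magnification m, DoF ≈ 2·N_eff·c/m² = 2 × 26.7 × 0.026 / 1.43² = 1.388 / 2.045 ≈ 0.679 mm.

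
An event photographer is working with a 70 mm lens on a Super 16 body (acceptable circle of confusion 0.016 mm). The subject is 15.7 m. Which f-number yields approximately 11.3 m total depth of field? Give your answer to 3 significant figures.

Write h = H − f = f²/(N·c). The thin-lens limits are Dn = s·h/(h + (s−f)) and Df = s·h/(h − (s−f)), so DoF = Df − Dn = 2·s·(s−f)·h / (h² − (s−f)²).
That is a quadratic in h: DoF·h² − 2·s·(s−f)·h − DoF·(s−f)² = 0 ⇒ h = (s−f)·(s + √(s² + DoF²)) / DoF = 15630 × (15700 + √(15700² + 11300²)) / 11300 = 15630 × (15700 + 19343.7) / 11300 ≈ 48472 mm.
Then N = f²/(c·h) = 70² / (0.016 × 48472) = 4900 / 775.55 ≈ 6.32.

f/6.32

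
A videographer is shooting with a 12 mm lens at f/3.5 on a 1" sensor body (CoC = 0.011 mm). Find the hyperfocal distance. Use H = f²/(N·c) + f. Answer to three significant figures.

Hyperfocal distance H = f²/(N·c) + f = 12²/(3.5 × 0.011) + 12 = 144/0.0385 + 12 ≈ 3752.3 mm ≈ 3.75 m.

3.75 m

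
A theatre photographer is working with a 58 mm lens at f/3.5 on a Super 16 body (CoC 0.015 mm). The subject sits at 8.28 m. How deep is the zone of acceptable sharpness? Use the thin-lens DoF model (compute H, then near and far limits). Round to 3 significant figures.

Hyperfocal distance H = f²/(N·c) + f = 58²/(3.5 × 0.015) + 58 = 3364/0.0525 + 58 ≈ 64134.2 mm ≈ 64.13 m.
Near limit Dn = s·(H − f)/(H + s − 2f) = 8280 × (64134.2 − 58) / (64134.2 + 8280 − 2 × 58) = 8280 × 64076.2 / 72298.2 ≈ 7338.4 mm.
Far limit Df = s·(H − f)/(H − s) = 8280 × (64134.2 − 58) / (64134.2 − 8280) = 8280 × 64076.2 / 55854.2 ≈ 9498.9 mm.
Depth of field = Df − Dn = 9498.9 − 7338.4 ≈ 2160.5 mm ≈ 2.16 m.

2.16 m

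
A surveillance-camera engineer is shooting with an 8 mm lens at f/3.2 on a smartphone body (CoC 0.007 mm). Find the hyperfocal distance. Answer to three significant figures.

2.87 m

Hyperfocal distance H = f²/(N·c) + f = 8²/(3.2 × 0.007) + 8 = 64/0.0224 + 8 ≈ 2865.1 mm ≈ 2.87 m.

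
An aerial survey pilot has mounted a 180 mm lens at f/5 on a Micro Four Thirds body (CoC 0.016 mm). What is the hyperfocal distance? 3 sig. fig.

Hyperfocal distance H = f²/(N·c) + f = 180²/(5 × 0.016) + 180 = 32400/0.08 + 180 ≈ 405180.0 mm ≈ 405 m.

405 m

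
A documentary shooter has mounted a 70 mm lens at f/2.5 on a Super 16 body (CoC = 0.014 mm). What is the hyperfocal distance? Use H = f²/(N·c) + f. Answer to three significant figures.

Hyperfocal distance H = f²/(N·c) + f = 70²/(2.5 × 0.014) + 70 = 4900/0.035 + 70 ≈ 140070.0 mm ≈ 140 m.

140 m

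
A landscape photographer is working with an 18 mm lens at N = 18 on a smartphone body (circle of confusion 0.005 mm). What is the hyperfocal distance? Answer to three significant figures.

3.62 m

Hyperfocal distance H = f²/(N·c) + f = 18²/(18 × 0.005) + 18 = 324/0.09 + 18 ≈ 3618.0 mm ≈ 3.62 m.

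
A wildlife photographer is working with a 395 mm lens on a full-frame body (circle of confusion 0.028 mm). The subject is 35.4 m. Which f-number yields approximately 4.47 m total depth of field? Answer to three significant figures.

Write h = H − f = f²/(N·c). The thin-lens limits are Dn = s·h/(h + (s−f)) and Df = s·h/(h − (s−f)), so DoF = Df − Dn = 2·s·(s−f)·h / (h² − (s−f)²).
That is a quadratic in h: DoF·h² − 2·s·(s−f)·h − DoF·(s−f)² = 0 ⇒ h = (s−f)·(s + √(s² + DoF²)) / DoF = 35005 × (35400 + √(35400² + 4470²)) / 4470 = 35005 × (35400 + 35681.1) / 4470 ≈ 556643 mm.
Then N = f²/(c·h) = 395² / (0.028 × 556643) = 156025 / 15586 ≈ 10.

f/10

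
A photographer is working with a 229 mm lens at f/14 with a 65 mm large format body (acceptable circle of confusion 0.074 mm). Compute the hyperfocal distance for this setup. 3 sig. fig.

50.8 m

Hyperfocal distance H = f²/(N·c) + f = 229²/(14 × 0.074) + 229 = 52441/1.036 + 229 ≈ 50847.7 mm ≈ 50.8 m.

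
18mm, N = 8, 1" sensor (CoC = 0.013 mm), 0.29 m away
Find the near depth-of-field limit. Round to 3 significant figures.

Hyperfocal distance H = f²/(N·c) + f = 18²/(8 × 0.013) + 18 = 324/0.104 + 18 ≈ 3133.4 mm ≈ 3.133 m.
Near limit Dn = s·(H − f)/(H + s − 2f) = 290 × (3133.4 − 18) / (3133.4 + 290 − 2 × 18) = 290 × 3115.4 / 3387.4 ≈ 266.71 mm.

267 mm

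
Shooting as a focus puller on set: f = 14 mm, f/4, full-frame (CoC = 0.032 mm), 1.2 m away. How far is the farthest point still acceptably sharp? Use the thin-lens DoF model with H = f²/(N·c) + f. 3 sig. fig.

Hyperfocal distance H = f²/(N·c) + f = 14²/(4 × 0.032) + 14 = 196/0.128 + 14 ≈ 1545.2 mm ≈ 1.545 m.
Far limit Df = s·(H − f)/(H − s) = 1200 × (1545.2 − 14) / (1545.2 − 1200) = 1200 × 1531.2 / 345.2 ≈ 5322.2 mm ≈ 5.32 m.

5.32 m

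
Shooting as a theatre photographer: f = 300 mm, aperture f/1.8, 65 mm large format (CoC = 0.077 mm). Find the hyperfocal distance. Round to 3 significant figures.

650 m

Hyperfocal distance H = f²/(N·c) + f = 300²/(1.8 × 0.077) + 300 = 90000/0.1386 + 300 ≈ 649650.6 mm ≈ 650 m.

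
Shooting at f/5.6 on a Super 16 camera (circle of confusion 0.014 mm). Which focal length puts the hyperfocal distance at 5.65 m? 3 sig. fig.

From H = f²/(N·c) + f, with f ≪ H: f ≈ √(H·N·c) = √(5650 × 5.6 × 0.014) = √442.96 ≈ 21.05 mm.
Exact: f² + N·c·f − N·c·H = 0 ⇒ f = (−N·c + √((N·c)² + 4·N·c·H))/2 = (−0.0784 + √1771.8)/2 ≈ 21.007 mm ≈ 21.0 mm.

21.0 mm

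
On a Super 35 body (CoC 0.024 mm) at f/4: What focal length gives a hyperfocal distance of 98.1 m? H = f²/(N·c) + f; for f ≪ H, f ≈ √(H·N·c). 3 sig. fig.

From H = f²/(N·c) + f, with f ≪ H: f ≈ √(H·N·c) = √(98100 × 4 × 0.024) = √9417.6 ≈ 97.04 mm.
The +f correction barely moves this — solving exactly, f² + N·c·f − N·c·H = 0 ⇒ f = (−N·c + √((N·c)² + 4·N·c·H))/2 = (−0.096 + √37670)/2 ≈ 96.996 mm, so f ≈ 97.0 mm.

97.0 mm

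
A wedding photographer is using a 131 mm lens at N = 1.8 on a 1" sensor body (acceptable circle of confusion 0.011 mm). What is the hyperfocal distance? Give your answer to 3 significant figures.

Hyperfocal distance H = f²/(N·c) + f = 131²/(1.8 × 0.011) + 131 = 17161/0.0198 + 131 ≈ 866848.2 mm ≈ 867 m.

867 m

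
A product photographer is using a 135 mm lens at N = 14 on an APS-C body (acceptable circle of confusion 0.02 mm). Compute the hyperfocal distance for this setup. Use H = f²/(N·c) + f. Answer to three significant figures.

65.2 m

Hyperfocal distance H = f²/(N·c) + f = 135²/(14 × 0.02) + 135 = 18225/0.28 + 135 ≈ 65224.3 mm ≈ 65.2 m.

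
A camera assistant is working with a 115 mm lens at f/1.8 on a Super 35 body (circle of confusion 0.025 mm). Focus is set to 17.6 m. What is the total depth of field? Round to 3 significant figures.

2.10 m

Hyperfocal distance H = f²/(N·c) + f = 115²/(1.8 × 0.025) + 115 = 13225/0.045 + 115 ≈ 294003.9 mm ≈ 294.0 m.
Near limit Dn = s·(H − f)/(H + s − 2f) = 17600 × (294003.9 − 115) / (294003.9 + 17600 − 2 × 115) = 17600 × 293888.9 / 311373.9 ≈ 16611.7 mm.
Far limit Df = s·(H − f)/(H − s) = 17600 × (294003.9 − 115) / (294003.9 − 17600) = 17600 × 293888.9 / 276403.9 ≈ 18713.4 mm.
Depth of field = Df − Dn = 18713.4 − 16611.7 ≈ 2101.7 mm ≈ 2.10 m.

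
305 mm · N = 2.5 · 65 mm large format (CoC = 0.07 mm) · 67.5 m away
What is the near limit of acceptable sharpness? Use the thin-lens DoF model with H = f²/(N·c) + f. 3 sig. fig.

Hyperfocal distance H = f²/(N·c) + f = 305²/(2.5 × 0.07) + 305 = 93025/0.175 + 305 ≈ 531876.4 mm ≈ 531.9 m.
Near limit Dn = s·(H − f)/(H + s − 2f) = 67500 × (531876.4 − 305) / (531876.4 + 67500 − 2 × 305) = 67500 × 531571.4 / 598766.4 ≈ 59925 mm ≈ 59.9 m.

59.9 m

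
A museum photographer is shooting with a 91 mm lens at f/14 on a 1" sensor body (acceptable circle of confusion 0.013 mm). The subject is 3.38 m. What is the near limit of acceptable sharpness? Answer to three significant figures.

Hyperfocal distance H = f²/(N·c) + f = 91²/(14 × 0.013) + 91 = 8281/0.182 + 91 ≈ 45591.0 mm ≈ 45.59 m.
Near limit Dn = s·(H − f)/(H + s − 2f) = 3380 × (45591.0 − 91) / (45591.0 + 3380 − 2 × 91) = 3380 × 45500.0 / 48789.0 ≈ 3152.1 mm ≈ 3.15 m.

3.15 m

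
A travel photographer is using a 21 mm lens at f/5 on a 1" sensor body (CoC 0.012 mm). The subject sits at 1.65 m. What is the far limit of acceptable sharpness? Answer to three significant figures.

2.12 m

Hyperfocal distance H = f²/(N·c) + f = 21²/(5 × 0.012) + 21 = 441/0.06 + 21 ≈ 7371.0 mm ≈ 7.371 m.
Far limit Df = s·(H − f)/(H − s) = 1650 × (7371.0 − 21) / (7371.0 − 1650) = 1650 × 7350.0 / 5721.0 ≈ 2119.8 mm ≈ 2.12 m.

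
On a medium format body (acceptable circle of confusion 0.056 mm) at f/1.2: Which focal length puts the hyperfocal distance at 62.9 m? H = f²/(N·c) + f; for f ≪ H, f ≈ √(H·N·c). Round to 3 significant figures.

65.0 mm

From H = f²/(N·c) + f, with f ≪ H: f ≈ √(H·N·c) = √(62900 × 1.2 × 0.056) = √4226.9 ≈ 65.01 mm.
The +f correction barely moves this — solving exactly, f² + N·c·f − N·c·H = 0 ⇒ f = (−N·c + √((N·c)² + 4·N·c·H))/2 = (−0.0672 + √16908)/2 ≈ 64.981 mm, so f ≈ 65.0 mm.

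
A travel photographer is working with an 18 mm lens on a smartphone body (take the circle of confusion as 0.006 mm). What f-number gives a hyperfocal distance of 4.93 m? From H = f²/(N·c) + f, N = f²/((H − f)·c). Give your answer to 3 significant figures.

f/11

Rearrange H = f²/(N·c) + f for N: N = f² / ((H − f)·c).
N = 18² / ((4930 − 18) × 0.006) = 324 / 29.47 ≈ 11.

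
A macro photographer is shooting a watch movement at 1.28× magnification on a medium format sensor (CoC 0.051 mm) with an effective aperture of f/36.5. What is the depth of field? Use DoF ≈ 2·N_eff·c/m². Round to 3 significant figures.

At magnification m, DoF ≈ 2·N_eff·c/m² = 2 × 36.5 × 0.051 / 1.28² = 3.723 / 1.638 ≈ 2.27 mm.

2.27 mm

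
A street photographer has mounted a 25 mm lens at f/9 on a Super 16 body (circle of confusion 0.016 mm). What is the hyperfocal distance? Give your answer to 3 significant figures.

Hyperfocal distance H = f²/(N·c) + f = 25²/(9 × 0.016) + 25 = 625/0.144 + 25 ≈ 4365.3 mm ≈ 4.37 m.

4.37 m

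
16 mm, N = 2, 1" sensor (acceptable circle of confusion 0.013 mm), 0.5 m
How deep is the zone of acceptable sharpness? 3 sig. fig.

Hyperfocal distance H = f²/(N·c) + f = 16²/(2 × 0.013) + 16 = 256/0.026 + 16 ≈ 9862.2 mm ≈ 9.862 m.
Near limit Dn = s·(H − f)/(H + s − 2f) = 500 × (9862.2 − 16) / (9862.2 + 500 − 2 × 16) = 500 × 9846.2 / 10330.2 ≈ 476.573 mm.
Far limit Df = s·(H − f)/(H − s) = 500 × (9862.2 − 16) / (9862.2 − 500) = 500 × 9846.2 / 9362.2 ≈ 525.849 mm.
Depth of field = Df − Dn = 525.849 − 476.573 ≈ 49.276 mm.

49.3 mm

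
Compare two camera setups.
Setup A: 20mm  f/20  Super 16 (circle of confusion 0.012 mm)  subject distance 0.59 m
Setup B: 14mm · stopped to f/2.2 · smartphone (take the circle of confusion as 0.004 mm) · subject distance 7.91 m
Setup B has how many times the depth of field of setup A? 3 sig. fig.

Setup A: H = 20²/(20×0.012) + 20 ≈ 1686.7 mm; DoF = Df − Dn = 896.66 − 439.64 ≈ 457.02 mm.
Setup B: H = 14²/(2.2×0.004) + 14 ≈ 22286.7 mm; DoF = Df − Dn = 12254.3 − 5839.7 ≈ 6414.6 mm.
Ratio = 6414.6 / 457.02 ≈ 14.0.

14.0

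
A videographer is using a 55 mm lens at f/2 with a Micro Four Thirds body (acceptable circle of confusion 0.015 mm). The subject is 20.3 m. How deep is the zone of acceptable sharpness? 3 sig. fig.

8.49 m

Hyperfocal distance H = f²/(N·c) + f = 55²/(2 × 0.015) + 55 = 3025/0.03 + 55 ≈ 100888.3 mm ≈ 100.9 m.
Near limit Dn = s·(H − f)/(H + s − 2f) = 20300 × (100888.3 − 55) / (100888.3 + 20300 − 2 × 55) = 20300 × 100833.3 / 121078.3 ≈ 16905.7 mm.
Far limit Df = s·(H − f)/(H − s) = 20300 × (100888.3 − 55) / (100888.3 − 20300) = 20300 × 100833.3 / 80588.3 ≈ 25399.7 mm.
Depth of field = Df − Dn = 25399.7 − 16905.7 ≈ 8494.0 mm ≈ 8.49 m.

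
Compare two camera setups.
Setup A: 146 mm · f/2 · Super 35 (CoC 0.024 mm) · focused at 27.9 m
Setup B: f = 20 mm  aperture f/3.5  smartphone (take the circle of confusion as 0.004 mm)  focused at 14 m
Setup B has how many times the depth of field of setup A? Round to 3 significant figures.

5.15

Setup A: H = 146²/(2×0.024) + 146 ≈ 444229.3 mm; DoF = Df − Dn = 29759.9 − 26258.9 ≈ 3501.0 mm.
Setup B: H = 20²/(3.5×0.004) + 20 ≈ 28591.4 mm; DoF = Df − Dn = 27413 − 9400 ≈ 18013 mm.
Ratio = 18013 / 3501.0 ≈ 5.15.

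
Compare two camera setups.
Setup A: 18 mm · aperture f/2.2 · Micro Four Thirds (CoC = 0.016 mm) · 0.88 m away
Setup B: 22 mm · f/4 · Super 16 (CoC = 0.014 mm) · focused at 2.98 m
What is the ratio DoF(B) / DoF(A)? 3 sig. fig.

Setup A: H = 18²/(2.2×0.016) + 18 ≈ 9222.5 mm; DoF = Df − Dn = 970.93 − 804.65 ≈ 166.28 mm.
Setup B: H = 22²/(4×0.014) + 22 ≈ 8664.9 mm; DoF = Df − Dn = 4530.6 − 2220.2 ≈ 2310.4 mm.
Ratio = 2310.4 / 166.28 ≈ 13.9.

13.9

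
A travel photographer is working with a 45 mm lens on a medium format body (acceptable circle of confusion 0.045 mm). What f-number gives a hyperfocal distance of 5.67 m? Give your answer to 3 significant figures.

Rearrange H = f²/(N·c) + f for N: N = f² / ((H − f)·c).
N = 45² / ((5670 − 45) × 0.045) = 2025 / 253.1 ≈ 8.

f/8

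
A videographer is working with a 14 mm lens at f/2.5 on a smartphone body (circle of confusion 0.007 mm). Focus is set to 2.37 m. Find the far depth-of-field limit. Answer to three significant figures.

3.00 m

Hyperfocal distance H = f²/(N·c) + f = 14²/(2.5 × 0.007) + 14 = 196/0.0175 + 14 ≈ 11214.0 mm ≈ 11.21 m.
Far limit Df = s·(H − f)/(H − s) = 2370 × (11214.0 − 14) / (11214.0 − 2370) = 2370 × 11200.0 / 8844.0 ≈ 3001.4 mm ≈ 3.00 m.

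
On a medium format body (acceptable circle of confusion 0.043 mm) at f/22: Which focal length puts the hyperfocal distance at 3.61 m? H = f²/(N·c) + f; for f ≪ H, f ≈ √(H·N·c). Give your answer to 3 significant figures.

From H = f²/(N·c) + f, with f ≪ H: f ≈ √(H·N·c) = √(3610 × 22 × 0.043) = √3415.1 ≈ 58.44 mm.
Exact: f² + N·c·f − N·c·H = 0 ⇒ f = (−N·c + √((N·c)² + 4·N·c·H))/2 = (−0.946 + √13661)/2 ≈ 57.967 mm ≈ 58.0 mm.

58.0 mm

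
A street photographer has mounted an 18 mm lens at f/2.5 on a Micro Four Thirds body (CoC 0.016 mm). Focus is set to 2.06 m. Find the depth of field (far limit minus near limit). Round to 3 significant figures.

1.11 m

Hyperfocal distance H = f²/(N·c) + f = 18²/(2.5 × 0.016) + 18 = 324/0.04 + 18 ≈ 8118.0 mm ≈ 8.118 m.
Near limit Dn = s·(H − f)/(H + s − 2f) = 2060 × (8118.0 − 18) / (8118.0 + 2060 − 2 × 18) = 2060 × 8100.0 / 10142.0 ≈ 1645.2 mm.
Far limit Df = s·(H − f)/(H − s) = 2060 × (8118.0 − 18) / (8118.0 − 2060) = 2060 × 8100.0 / 6058.0 ≈ 2754.4 mm.
Depth of field = Df − Dn = 2754.4 − 1645.2 ≈ 1109.2 mm ≈ 1.11 m.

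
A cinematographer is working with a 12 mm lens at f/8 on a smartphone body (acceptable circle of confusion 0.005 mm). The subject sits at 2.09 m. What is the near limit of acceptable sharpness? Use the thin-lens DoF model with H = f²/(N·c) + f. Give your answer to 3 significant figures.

Hyperfocal distance H = f²/(N·c) + f = 12²/(8 × 0.005) + 12 = 144/0.04 + 12 ≈ 3612.0 mm ≈ 3.612 m.
Near limit Dn = s·(H − f)/(H + s − 2f) = 2090 × (3612.0 − 12) / (3612.0 + 2090 − 2 × 12) = 2090 × 3600.0 / 5678.0 ≈ 1325.1 mm ≈ 1.33 m.

1.33 m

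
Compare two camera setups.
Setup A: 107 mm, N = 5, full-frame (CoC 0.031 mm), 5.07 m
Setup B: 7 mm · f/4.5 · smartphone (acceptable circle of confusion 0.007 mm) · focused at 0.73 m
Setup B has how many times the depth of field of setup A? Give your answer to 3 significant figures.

Setup A: H = 107²/(5×0.031) + 107 ≈ 73971.5 mm; DoF = Df − Dn = 5435.19 − 4750.79 ≈ 684.40 mm.
Setup B: H = 7²/(4.5×0.007) + 7 ≈ 1562.6 mm; DoF = Df − Dn = 1363.94 − 498.37 ≈ 865.57 mm.
Ratio = 865.57 / 684.40 ≈ 1.26.

1.26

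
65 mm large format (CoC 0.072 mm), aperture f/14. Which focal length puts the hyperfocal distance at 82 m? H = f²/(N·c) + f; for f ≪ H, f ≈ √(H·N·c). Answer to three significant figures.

From H = f²/(N·c) + f, with f ≪ H: f ≈ √(H·N·c) = √(82000 × 14 × 0.072) = √82656 ≈ 287.5 mm.
Exact: f² + N·c·f − N·c·H = 0 ⇒ f = (−N·c + √((N·c)² + 4·N·c·H))/2 = (−1.008 + √330625)/2 ≈ 287.00 mm ≈ 287 mm.

287 mm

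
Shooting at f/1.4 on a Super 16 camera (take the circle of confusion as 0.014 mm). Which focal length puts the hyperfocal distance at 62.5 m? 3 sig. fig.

35.0 mm

From H = f²/(N·c) + f, with f ≪ H: f ≈ √(H·N·c) = √(62500 × 1.4 × 0.014) = √1225.0 ≈ 35.00 mm.
The +f correction barely moves this — solving exactly, f² + N·c·f − N·c·H = 0 ⇒ f = (−N·c + √((N·c)² + 4·N·c·H))/2 = (−0.0196 + √4900.0)/2 ≈ 34.990 mm, so f ≈ 35.0 mm.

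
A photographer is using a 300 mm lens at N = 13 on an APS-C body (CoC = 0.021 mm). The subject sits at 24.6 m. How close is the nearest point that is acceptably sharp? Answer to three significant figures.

22.9 m

Hyperfocal distance H = f²/(N·c) + f = 300²/(13 × 0.021) + 300 = 90000/0.273 + 300 ≈ 329970.3 mm ≈ 330.0 m.
Near limit Dn = s·(H − f)/(H + s − 2f) = 24600 × (329970.3 − 300) / (329970.3 + 24600 − 2 × 300) = 24600 × 329670.3 / 353970.3 ≈ 22911 mm ≈ 22.9 m.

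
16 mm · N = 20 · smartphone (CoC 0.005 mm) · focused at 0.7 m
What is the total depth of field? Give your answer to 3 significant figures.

403 mm

Hyperfocal distance H = f²/(N·c) + f = 16²/(20 × 0.005) + 16 = 256/0.1 + 16 ≈ 2576.0 mm ≈ 2.576 m.
Near limit Dn = s·(H − f)/(H + s − 2f) = 700 × (2576.0 − 16) / (2576.0 + 700 − 2 × 16) = 700 × 2560.0 / 3244.0 ≈ 552.40 mm.
Far limit Df = s·(H − f)/(H − s) = 700 × (2576.0 − 16) / (2576.0 − 700) = 700 × 2560.0 / 1876.0 ≈ 955.22 mm.
Depth of field = Df − Dn = 955.22 − 552.40 ≈ 402.82 mm.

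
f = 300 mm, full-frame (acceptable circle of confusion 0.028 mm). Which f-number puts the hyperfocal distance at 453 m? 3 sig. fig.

f/7.10

Rearrange H = f²/(N·c) + f for N: N = f² / ((H − f)·c).
N = 300² / ((453000 − 300) × 0.028) = 90000 / 12676 ≈ 7.10.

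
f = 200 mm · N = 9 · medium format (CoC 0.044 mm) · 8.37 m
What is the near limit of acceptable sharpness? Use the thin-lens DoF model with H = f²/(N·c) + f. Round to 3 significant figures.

7.74 m

Hyperfocal distance H = f²/(N·c) + f = 200²/(9 × 0.044) + 200 = 40000/0.396 + 200 ≈ 101210.1 mm ≈ 101.2 m.
Near limit Dn = s·(H − f)/(H + s − 2f) = 8370 × (101210.1 − 200) / (101210.1 + 8370 − 2 × 200) = 8370 × 101010.1 / 109180.1 ≈ 7743.7 mm ≈ 7.74 m.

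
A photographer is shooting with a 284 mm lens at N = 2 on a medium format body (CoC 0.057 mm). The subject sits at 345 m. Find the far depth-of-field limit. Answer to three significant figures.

673 m

Hyperfocal distance H = f²/(N·c) + f = 284²/(2 × 0.057) + 284 = 80656/0.114 + 284 ≈ 707792.8 mm ≈ 707.8 m.
Far limit Df = s·(H − f)/(H − s) = 345000 × (707792.8 − 284) / (707792.8 − 345000) = 345000 × 707508.8 / 362792.8 ≈ 672810 mm ≈ 673 m.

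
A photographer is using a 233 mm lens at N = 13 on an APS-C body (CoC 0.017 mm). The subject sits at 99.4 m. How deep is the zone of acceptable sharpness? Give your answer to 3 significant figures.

95.9 m

Hyperfocal distance H = f²/(N·c) + f = 233²/(13 × 0.017) + 233 = 54289/0.221 + 233 ≈ 245884.6 mm ≈ 245.9 m.
Near limit Dn = s·(H − f)/(H + s − 2f) = 99400 × (245884.6 − 233) / (245884.6 + 99400 − 2 × 233) = 99400 × 245651.6 / 344818.6 ≈ 70813 mm.
Far limit Df = s·(H − f)/(H − s) = 99400 × (245884.6 − 233) / (245884.6 − 99400) = 99400 × 245651.6 / 146484.6 ≈ 166692 mm.
Depth of field = Df − Dn = 166692 − 70813 ≈ 95879 mm ≈ 95.9 m.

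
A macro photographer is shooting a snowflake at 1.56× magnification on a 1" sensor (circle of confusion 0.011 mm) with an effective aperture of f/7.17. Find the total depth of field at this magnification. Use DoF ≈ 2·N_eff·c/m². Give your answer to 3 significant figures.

0.0648 mm

At magnification m, DoF ≈ 2·N_eff·c/m² = 2 × 7.17 × 0.011 / 1.56² = 0.1577 / 2.434 ≈ 0.0648 mm.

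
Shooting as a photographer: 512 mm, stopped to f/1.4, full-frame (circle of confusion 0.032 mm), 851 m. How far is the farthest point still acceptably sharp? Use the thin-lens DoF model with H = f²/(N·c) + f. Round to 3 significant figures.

996 m

Hyperfocal distance H = f²/(N·c) + f = 512²/(1.4 × 0.032) + 512 = 262144/0.0448 + 512 ≈ 5851940.6 mm ≈ 5852 m.
Far limit Df = s·(H − f)/(H − s) = 851000 × (5851940.6 − 512) / (5851940.6 − 851000) = 851000 × 5851428.6 / 5000940.6 ≈ 995726 mm ≈ 996 m.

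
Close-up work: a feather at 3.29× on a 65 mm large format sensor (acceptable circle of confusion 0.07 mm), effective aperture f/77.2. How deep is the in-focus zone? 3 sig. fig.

At magnification m, DoF ≈ 2·N_eff·c/m² = 2 × 77.2 × 0.07 / 3.29² = 10.81 / 10.82 ≈ 0.999 mm.

0.999 mm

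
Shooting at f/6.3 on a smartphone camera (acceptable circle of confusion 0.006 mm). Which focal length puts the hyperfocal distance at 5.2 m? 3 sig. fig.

14.0 mm

From H = f²/(N·c) + f, with f ≪ H: f ≈ √(H·N·c) = √(5200 × 6.3 × 0.006) = √196.56 ≈ 14.02 mm.
The +f correction barely moves this — solving exactly, f² + N·c·f − N·c·H = 0 ⇒ f = (−N·c + √((N·c)² + 4·N·c·H))/2 = (−0.0378 + √786.24)/2 ≈ 14.001 mm, so f ≈ 14.0 mm.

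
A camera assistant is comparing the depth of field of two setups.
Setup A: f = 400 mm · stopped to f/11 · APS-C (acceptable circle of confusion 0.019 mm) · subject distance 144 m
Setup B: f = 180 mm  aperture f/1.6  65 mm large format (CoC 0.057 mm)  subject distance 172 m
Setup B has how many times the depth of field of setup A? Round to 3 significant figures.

Setup A: H = 400²/(11×0.019) + 400 ≈ 765950.2 mm; DoF = Df − Dn = 177248 − 121255 ≈ 55993 mm.
Setup B: H = 180²/(1.6×0.057) + 180 ≈ 355443.2 mm; DoF = Df − Dn = 333102 − 115931 ≈ 217171 mm.
Ratio = 217171 / 55993 ≈ 3.88.

3.88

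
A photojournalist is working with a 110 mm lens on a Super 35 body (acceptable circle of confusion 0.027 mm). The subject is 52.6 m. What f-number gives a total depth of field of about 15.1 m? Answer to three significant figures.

Write h = H − f = f²/(N·c). The thin-lens limits are Dn = s·h/(h + (s−f)) and Df = s·h/(h − (s−f)), so DoF = Df − Dn = 2·s·(s−f)·h / (h² − (s−f)²).
That is a quadratic in h: DoF·h² − 2·s·(s−f)·h − DoF·(s−f)² = 0 ⇒ h = (s−f)·(s + √(s² + DoF²)) / DoF = 52490 × (52600 + √(52600² + 15100²)) / 15100 = 52490 × (52600 + 54724.5) / 15100 ≈ 373077 mm.
Then N = f²/(c·h) = 110² / (0.027 × 373077) = 12100 / 10073 ≈ 1.20.

f/1.20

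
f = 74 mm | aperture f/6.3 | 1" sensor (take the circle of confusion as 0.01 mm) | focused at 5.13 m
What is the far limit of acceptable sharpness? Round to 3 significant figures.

5.45 m

Hyperfocal distance H = f²/(N·c) + f = 74²/(6.3 × 0.01) + 74 = 5476/0.063 + 74 ≈ 86994.6 mm ≈ 86.99 m.
Far limit Df = s·(H − f)/(H − s) = 5130 × (86994.6 − 74) / (86994.6 − 5130) = 5130 × 86920.6 / 81864.6 ≈ 5446.8 mm ≈ 5.45 m.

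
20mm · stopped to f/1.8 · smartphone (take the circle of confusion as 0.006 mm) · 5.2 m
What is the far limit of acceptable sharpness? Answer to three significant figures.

6.05 m

Hyperfocal distance H = f²/(N·c) + f = 20²/(1.8 × 0.006) + 20 = 400/0.0108 + 20 ≈ 37057.0 mm ≈ 37.06 m.
Far limit Df = s·(H − f)/(H − s) = 5200 × (37057.0 − 20) / (37057.0 − 5200) = 5200 × 37037.0 / 31857.0 ≈ 6045.5 mm ≈ 6.05 m.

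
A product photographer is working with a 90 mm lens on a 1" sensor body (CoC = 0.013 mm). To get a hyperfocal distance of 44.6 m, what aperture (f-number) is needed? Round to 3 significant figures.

Rearrange H = f²/(N·c) + f for N: N = f² / ((H − f)·c).
N = 90² / ((44600 − 90) × 0.013) = 8100 / 578.6 ≈ 14.

f/14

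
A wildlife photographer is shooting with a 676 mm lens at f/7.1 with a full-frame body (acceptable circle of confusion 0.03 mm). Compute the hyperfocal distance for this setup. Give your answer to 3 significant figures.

Hyperfocal distance H = f²/(N·c) + f = 676²/(7.1 × 0.03) + 676 = 456976/0.213 + 676 ≈ 2146103.2 mm ≈ 2150 m.

2150 m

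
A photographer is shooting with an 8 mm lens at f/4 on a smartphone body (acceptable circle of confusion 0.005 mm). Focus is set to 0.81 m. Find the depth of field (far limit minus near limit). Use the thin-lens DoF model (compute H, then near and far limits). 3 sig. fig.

Hyperfocal distance H = f²/(N·c) + f = 8²/(4 × 0.005) + 8 = 64/0.02 + 8 ≈ 3208.0 mm ≈ 3.208 m.
Near limit Dn = s·(H − f)/(H + s − 2f) = 810 × (3208.0 − 8) / (3208.0 + 810 − 2 × 8) = 810 × 3200.0 / 4002.0 ≈ 647.68 mm.
Far limit Df = s·(H − f)/(H − s) = 810 × (3208.0 − 8) / (3208.0 − 810) = 810 × 3200.0 / 2398.0 ≈ 1080.90 mm.
Depth of field = Df − Dn = 1080.90 − 647.68 ≈ 433.22 mm.

433 mm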